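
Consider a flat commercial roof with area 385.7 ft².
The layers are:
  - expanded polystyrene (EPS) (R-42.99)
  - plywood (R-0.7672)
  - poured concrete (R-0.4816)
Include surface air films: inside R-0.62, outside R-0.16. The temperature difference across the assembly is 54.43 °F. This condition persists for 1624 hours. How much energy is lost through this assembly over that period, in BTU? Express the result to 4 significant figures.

757300 BTU

R_total = 0.62 + 42.99 + 0.7672 + 0.4816 + 0.16 = 45.019 ft²·°F·h/BTU
Q = 385.7 × 54.43 / 45.019 = 466.33 BTU/h
E = 466.33 × 1624 = 757320 BTU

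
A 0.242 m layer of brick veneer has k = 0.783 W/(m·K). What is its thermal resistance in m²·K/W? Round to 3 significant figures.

0.309 m²·K/W

R = L/k = 0.242/0.783 = 0.3091 m²·K/W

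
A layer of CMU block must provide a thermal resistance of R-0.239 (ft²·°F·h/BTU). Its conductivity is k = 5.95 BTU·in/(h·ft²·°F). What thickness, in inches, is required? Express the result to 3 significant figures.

1.42 in

L = R × k = 0.239 × 5.95 = 1.422 in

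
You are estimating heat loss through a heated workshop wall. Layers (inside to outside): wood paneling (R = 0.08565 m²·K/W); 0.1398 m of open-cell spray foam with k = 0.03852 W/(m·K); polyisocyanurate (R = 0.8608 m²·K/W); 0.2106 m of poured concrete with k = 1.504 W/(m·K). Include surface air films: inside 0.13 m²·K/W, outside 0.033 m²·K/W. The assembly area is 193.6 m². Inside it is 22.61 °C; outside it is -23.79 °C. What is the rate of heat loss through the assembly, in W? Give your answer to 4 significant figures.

1841 W

0.1398/0.03852 = 3.6293
0.2106/1.504 = 0.14003
R_total = 0.13 + 0.08565 + 3.6293 + 0.8608 + 0.14003 + 0.033 = 4.8788 m²·K/W
Q = A·ΔT/R = 193.6 × (22.61 − (-23.79)) / 4.8788 = 1841.3 W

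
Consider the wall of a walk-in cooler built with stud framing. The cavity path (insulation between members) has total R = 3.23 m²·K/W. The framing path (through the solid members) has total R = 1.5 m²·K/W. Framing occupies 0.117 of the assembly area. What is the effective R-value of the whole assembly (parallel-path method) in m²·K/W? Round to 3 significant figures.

2.85 m²·K/W

U_eff = 0.883/3.23 + 0.117/1.5 = 0.2734 + 0.078 = 0.3514
R_eff = 1/U_eff = 2.846 m²·K/W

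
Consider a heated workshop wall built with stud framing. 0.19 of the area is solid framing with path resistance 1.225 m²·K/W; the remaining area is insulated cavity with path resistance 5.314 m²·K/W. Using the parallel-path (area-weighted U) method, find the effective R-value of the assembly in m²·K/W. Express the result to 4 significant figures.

U_eff = 0.81/5.314 + 0.19/1.225 = 0.15243 + 0.1551 = 0.30753
R_eff = 1/U_eff = 3.2517 m²·K/W

3.252 m²·K/W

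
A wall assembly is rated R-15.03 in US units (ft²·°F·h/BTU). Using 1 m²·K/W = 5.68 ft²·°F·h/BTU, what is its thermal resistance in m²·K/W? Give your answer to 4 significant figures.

R_SI = 15.03/5.68 = 2.6461

2.646 m²·K/W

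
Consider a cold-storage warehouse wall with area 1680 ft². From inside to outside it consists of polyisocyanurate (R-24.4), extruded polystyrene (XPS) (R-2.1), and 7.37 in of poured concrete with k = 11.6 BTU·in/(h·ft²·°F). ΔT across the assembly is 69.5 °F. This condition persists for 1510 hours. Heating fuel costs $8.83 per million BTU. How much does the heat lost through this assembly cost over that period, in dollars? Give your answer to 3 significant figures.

7.37/11.6 = 0.6353
R_total = 24.4 + 2.1 + 0.6353 = 27.14 ft²·°F·h/BTU
Q = 1680 × 69.5 / 27.14 = 4303 BTU/h
E = 4303 × 1510 = 6497000 BTU
Cost = 6497000/10⁶ × 8.83 = $57.37

57.4 dollars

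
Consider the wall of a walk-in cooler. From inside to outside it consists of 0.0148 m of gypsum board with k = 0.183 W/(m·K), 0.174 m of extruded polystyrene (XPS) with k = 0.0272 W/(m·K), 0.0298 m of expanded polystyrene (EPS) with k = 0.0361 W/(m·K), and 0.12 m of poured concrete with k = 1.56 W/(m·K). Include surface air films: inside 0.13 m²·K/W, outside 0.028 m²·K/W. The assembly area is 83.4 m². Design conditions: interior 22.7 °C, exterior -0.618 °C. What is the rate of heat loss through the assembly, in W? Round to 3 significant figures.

258 W

0.0148/0.183 = 0.08087
0.174/0.0272 = 6.397
0.0298/0.0361 = 0.8255
0.12/1.56 = 0.07692
R_total = 0.13 + 0.08087 + 6.397 + 0.8255 + 0.07692 + 0.028 = 7.538 m²·K/W
Q = A·ΔT/R = 83.4 × (22.7 − (-0.618)) / 7.538 = 258 W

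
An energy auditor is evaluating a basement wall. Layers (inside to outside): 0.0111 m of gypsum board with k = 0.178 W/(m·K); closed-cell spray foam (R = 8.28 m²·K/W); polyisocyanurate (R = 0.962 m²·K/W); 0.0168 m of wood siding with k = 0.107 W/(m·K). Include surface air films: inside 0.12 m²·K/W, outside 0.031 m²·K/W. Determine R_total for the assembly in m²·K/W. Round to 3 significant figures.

9.61 m²·K/W

0.0111/0.178 = 0.06236
0.0168/0.107 = 0.157
R_total = 0.12 + 0.06236 + 8.28 + 0.962 + 0.157 + 0.031 = 9.612 m²·K/W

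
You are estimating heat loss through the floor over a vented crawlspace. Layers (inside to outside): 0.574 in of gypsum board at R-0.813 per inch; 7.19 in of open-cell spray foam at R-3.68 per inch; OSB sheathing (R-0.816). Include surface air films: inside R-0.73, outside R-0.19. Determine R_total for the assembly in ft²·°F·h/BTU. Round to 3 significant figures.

0.574 × 0.813 = 0.4667
7.19 × 3.68 = 26.46
R_total = 0.73 + 0.4667 + 26.46 + 0.816 + 0.19 = 28.66 ft²·°F·h/BTU

28.7 ft²·°F·h/BTU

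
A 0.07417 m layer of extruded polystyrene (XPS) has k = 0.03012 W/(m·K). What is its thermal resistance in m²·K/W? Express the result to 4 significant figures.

R = L/k = 0.07417/0.03012 = 2.4625 m²·K/W

2.462 m²·K/W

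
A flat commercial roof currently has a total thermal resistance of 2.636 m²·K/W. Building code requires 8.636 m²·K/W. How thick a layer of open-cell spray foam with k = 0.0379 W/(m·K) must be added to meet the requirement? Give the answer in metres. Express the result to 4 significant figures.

ΔR = 8.636 − 2.636 = 6 m²·K/W
L = ΔR × k = 6 × 0.0379 = 0.2274 m

0.2274 m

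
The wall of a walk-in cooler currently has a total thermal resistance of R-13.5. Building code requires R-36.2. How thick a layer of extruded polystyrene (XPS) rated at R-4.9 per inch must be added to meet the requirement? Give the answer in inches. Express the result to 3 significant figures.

4.63 in

ΔR = 36.2 − 13.5 = 22.7 ft²·°F·h/BTU
L = ΔR / (R/in) = 22.7/4.9 = 4.633 in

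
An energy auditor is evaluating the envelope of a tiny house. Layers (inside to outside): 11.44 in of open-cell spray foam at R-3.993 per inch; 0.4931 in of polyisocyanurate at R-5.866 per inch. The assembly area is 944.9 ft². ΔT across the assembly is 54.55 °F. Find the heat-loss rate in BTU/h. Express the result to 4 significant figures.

1061 BTU/h

11.44 × 3.993 = 45.68
0.4931 × 5.866 = 2.8925
R_total = 45.68 + 2.8925 = 48.572 ft²·°F·h/BTU
Q = A·ΔT/R = 944.9 × 54.55 / 48.572 = 1061.2 BTU/h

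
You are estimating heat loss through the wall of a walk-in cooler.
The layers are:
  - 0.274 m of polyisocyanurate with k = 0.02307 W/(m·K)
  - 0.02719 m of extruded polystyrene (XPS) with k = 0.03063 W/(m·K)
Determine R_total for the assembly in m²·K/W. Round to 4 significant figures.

12.76 m²·K/W

0.274/0.02307 = 11.877
0.02719/0.03063 = 0.88769
R_total = 11.877 + 0.88769 = 12.765 m²·K/W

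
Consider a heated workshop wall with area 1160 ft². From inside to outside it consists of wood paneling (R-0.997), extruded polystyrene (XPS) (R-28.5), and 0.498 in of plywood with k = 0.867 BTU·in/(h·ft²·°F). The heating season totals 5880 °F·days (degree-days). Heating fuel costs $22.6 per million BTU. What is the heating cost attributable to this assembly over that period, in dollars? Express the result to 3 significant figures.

123 dollars

0.498/0.867 = 0.5744
R_total = 0.997 + 28.5 + 0.5744 = 30.07 ft²·°F·h/BTU
E = A × HDD × 24 / R = 1160 × 5880 × 24 / 30.07 = 5444000 BTU
Cost = 5444000/10⁶ × 22.6 = $123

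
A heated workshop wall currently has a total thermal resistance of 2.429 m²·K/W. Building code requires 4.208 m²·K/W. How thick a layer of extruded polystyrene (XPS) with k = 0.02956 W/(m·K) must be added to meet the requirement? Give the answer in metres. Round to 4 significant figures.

ΔR = 4.208 − 2.429 = 1.779 m²·K/W
L = ΔR × k = 1.779 × 0.02956 = 0.052587 m

0.05259 m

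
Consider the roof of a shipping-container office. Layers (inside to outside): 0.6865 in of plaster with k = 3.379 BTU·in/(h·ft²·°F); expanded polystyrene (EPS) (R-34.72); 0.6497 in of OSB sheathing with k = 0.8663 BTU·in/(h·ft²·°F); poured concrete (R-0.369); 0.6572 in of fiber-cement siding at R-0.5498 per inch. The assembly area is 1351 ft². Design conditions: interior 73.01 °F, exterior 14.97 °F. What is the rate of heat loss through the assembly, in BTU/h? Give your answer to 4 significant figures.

0.6865/3.379 = 0.20317
0.6497/0.8663 = 0.74997
0.6572 × 0.5498 = 0.36133
R_total = 0.20317 + 34.72 + 0.74997 + 0.369 + 0.36133 = 36.403 ft²·°F·h/BTU
Q = A·ΔT/R = 1351 × (73.01 − 14.97) / 36.403 = 2154 BTU/h

2154 BTU/h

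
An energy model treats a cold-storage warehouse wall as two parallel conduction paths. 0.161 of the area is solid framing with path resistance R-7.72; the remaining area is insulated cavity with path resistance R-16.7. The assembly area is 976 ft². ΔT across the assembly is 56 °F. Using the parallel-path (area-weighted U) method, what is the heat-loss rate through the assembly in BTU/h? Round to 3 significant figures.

3890 BTU/h

U_eff = 0.839/16.7 + 0.161/7.72 = 0.05024 + 0.02085 = 0.07109
R_eff = 1/U_eff = 14.07 ft²·°F·h/BTU
Q = 976 × 56 / 14.07 = 3886 BTU/h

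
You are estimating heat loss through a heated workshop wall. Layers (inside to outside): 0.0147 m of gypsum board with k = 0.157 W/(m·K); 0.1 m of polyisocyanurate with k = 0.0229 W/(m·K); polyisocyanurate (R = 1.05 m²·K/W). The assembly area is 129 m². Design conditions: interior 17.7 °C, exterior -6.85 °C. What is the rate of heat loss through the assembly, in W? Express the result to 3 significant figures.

0.0147/0.157 = 0.09363
0.1/0.0229 = 4.367
R_total = 0.09363 + 4.367 + 1.05 = 5.51 m²·K/W
Q = A·ΔT/R = 129 × (17.7 − (-6.85)) / 5.51 = 574.7 W

575 W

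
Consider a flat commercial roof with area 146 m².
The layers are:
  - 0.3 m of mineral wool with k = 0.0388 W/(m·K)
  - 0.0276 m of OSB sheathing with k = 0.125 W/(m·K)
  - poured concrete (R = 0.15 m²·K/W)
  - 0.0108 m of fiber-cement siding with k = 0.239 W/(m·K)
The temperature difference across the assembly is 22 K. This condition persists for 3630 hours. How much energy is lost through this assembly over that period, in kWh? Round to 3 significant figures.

1430 kWh

0.3/0.0388 = 7.732
0.0276/0.125 = 0.2208
0.0108/0.239 = 0.04519
R_total = 7.732 + 0.2208 + 0.15 + 0.04519 = 8.148 m²·K/W
Q = 146 × 22 / 8.148 = 394.2 W
E = 394.2 W × 3630 h / 1000 = 1431 kWh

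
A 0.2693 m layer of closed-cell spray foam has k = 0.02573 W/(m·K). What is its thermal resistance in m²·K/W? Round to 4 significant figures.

10.47 m²·K/W

R = L/k = 0.2693/0.02573 = 10.466 m²·K/W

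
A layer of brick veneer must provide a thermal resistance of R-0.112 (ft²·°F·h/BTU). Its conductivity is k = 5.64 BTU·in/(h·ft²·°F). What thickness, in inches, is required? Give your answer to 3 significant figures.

L = R × k = 0.112 × 5.64 = 0.6317 in

0.632 in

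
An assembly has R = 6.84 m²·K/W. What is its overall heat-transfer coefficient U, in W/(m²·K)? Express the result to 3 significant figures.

U = 1/R = 1/6.84 = 0.1462

0.146 W/(m²·K)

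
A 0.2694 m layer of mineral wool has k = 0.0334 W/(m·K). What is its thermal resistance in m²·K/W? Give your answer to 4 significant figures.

8.066 m²·K/W

R = L/k = 0.2694/0.0334 = 8.0659 m²·K/W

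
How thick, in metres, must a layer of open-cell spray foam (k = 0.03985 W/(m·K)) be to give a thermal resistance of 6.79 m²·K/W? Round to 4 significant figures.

L = R·k = 6.79 × 0.03985 = 0.27058 m

0.2706 m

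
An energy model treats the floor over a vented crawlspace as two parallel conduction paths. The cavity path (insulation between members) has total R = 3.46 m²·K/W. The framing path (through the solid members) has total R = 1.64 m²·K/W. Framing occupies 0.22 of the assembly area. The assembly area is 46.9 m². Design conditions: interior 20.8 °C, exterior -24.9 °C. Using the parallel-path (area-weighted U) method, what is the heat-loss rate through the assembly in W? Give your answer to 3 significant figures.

771 W

U_eff = 0.78/3.46 + 0.22/1.64 = 0.2254 + 0.1341 = 0.3596
R_eff = 1/U_eff = 2.781 m²·K/W
Q = 46.9 × (20.8 − (-24.9)) / 2.781 = 770.7 W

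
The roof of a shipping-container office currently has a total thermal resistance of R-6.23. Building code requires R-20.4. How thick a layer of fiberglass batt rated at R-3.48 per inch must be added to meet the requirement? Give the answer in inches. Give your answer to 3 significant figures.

4.07 in

ΔR = 20.4 − 6.23 = 14.17 ft²·°F·h/BTU
L = ΔR / (R/in) = 14.17/3.48 = 4.072 in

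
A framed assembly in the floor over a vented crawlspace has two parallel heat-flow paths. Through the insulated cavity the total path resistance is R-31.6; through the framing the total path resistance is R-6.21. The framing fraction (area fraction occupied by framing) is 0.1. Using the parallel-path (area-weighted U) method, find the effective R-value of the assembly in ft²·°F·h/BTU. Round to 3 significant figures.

22.4 ft²·°F·h/BTU

U_eff = 0.9/31.6 + 0.1/6.21 = 0.02848 + 0.0161 = 0.04458
R_eff = 1/U_eff = 22.43 ft²·°F·h/BTU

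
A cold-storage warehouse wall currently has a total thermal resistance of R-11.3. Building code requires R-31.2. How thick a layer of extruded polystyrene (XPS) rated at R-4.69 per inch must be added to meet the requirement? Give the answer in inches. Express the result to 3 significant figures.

4.24 in

ΔR = 31.2 − 11.3 = 19.9 ft²·°F·h/BTU
L = ΔR / (R/in) = 19.9/4.69 = 4.243 in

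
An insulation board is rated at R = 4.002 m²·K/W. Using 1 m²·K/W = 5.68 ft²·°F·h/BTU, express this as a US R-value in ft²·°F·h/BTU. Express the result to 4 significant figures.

R_US = 4.002 × 5.68 = 22.731

22.73 ft²·°F·h/BTU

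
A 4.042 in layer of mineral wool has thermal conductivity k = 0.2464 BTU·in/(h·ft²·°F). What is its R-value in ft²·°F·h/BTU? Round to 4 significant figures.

16.40 ft²·°F·h/BTU

R = L/k = 4.042/0.2464 = 16.404 ft²·°F·h/BTU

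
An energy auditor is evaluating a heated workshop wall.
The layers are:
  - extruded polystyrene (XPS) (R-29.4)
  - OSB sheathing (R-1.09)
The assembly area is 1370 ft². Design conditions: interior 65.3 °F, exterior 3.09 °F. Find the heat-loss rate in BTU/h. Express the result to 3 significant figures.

2800 BTU/h

R_total = 29.4 + 1.09 = 30.49 ft²·°F·h/BTU
Q = A·ΔT/R = 1370 × (65.3 − 3.09) / 30.49 = 2795 BTU/h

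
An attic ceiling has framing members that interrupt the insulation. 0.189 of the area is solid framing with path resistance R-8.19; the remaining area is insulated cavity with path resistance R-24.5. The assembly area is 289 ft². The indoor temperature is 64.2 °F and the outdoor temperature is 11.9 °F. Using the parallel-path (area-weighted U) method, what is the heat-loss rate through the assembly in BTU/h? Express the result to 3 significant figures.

U_eff = 0.811/24.5 + 0.189/8.19 = 0.0331 + 0.02308 = 0.05618
R_eff = 1/U_eff = 17.8 ft²·°F·h/BTU
Q = 289 × (64.2 − 11.9) / 17.8 = 849.1 BTU/h

849 BTU/h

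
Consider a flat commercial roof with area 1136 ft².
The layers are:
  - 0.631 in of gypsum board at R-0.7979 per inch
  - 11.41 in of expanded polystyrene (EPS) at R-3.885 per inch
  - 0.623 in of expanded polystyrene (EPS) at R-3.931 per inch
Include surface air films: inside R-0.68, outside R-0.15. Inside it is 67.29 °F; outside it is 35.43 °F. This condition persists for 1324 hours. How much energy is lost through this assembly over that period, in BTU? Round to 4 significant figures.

0.631 × 0.7979 = 0.50347
11.41 × 3.885 = 44.328
0.623 × 3.931 = 2.449
R_total = 0.68 + 0.50347 + 44.328 + 2.449 + 0.15 = 48.11 ft²·°F·h/BTU
Q = 1136 × (67.29 − 35.43) / 48.11 = 752.29 BTU/h
E = 752.29 × 1324 = 996030 BTU

996000 BTU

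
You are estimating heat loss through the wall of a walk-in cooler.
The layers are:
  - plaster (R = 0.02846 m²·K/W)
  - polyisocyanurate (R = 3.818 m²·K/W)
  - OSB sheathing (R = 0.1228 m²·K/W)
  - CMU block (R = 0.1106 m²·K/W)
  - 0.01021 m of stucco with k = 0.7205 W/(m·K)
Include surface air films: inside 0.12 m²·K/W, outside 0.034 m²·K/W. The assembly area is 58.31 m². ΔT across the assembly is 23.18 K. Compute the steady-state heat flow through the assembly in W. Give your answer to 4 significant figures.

0.01021/0.7205 = 0.014171
R_total = 0.12 + 0.02846 + 3.818 + 0.1228 + 0.1106 + 0.014171 + 0.034 = 4.248 m²·K/W
Q = A·ΔT/R = 58.31 × 23.18 / 4.248 = 318.18 W

318.2 W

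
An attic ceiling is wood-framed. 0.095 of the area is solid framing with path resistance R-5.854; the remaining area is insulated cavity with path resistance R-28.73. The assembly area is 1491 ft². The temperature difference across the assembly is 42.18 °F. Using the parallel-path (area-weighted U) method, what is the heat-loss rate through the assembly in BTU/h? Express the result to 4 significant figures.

U_eff = 0.905/28.73 + 0.095/5.854 = 0.0315 + 0.016228 = 0.047728
R_eff = 1/U_eff = 20.952 ft²·°F·h/BTU
Q = 1491 × 42.18 / 20.952 = 3001.7 BTU/h

3002 BTU/h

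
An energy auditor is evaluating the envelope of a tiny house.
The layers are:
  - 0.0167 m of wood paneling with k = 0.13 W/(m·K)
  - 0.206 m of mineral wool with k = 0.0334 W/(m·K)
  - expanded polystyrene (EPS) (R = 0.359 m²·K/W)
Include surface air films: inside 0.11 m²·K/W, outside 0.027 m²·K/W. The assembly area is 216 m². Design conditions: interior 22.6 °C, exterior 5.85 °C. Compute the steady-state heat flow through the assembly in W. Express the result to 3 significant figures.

533 W

0.0167/0.13 = 0.1285
0.206/0.0334 = 6.168
R_total = 0.11 + 0.1285 + 6.168 + 0.359 + 0.027 = 6.792 m²·K/W
Q = A·ΔT/R = 216 × (22.6 − 5.85) / 6.792 = 532.7 W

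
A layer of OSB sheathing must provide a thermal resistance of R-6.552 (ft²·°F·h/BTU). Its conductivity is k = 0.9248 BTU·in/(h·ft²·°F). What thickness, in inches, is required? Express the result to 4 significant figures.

6.059 in

L = R × k = 6.552 × 0.9248 = 6.0593 in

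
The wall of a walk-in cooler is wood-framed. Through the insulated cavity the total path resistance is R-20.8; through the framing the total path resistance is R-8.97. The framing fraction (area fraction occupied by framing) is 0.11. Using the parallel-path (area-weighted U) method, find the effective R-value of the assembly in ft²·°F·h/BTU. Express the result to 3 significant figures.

18.2 ft²·°F·h/BTU

U_eff = 0.89/20.8 + 0.11/8.97 = 0.04279 + 0.01226 = 0.05505
R_eff = 1/U_eff = 18.16 ft²·°F·h/BTU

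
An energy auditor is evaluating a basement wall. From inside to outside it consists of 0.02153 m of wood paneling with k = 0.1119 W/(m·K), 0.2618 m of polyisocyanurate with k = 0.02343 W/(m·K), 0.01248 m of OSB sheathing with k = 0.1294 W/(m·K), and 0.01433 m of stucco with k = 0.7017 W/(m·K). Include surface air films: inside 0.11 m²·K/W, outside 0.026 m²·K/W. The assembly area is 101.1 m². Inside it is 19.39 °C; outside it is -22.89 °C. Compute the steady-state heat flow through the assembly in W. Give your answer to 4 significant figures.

0.02153/0.1119 = 0.1924
0.2618/0.02343 = 11.174
0.01248/0.1294 = 0.096445
0.01433/0.7017 = 0.020422
R_total = 0.11 + 0.1924 + 11.174 + 0.096445 + 0.020422 + 0.026 = 11.619 m²·K/W
Q = A·ΔT/R = 101.1 × (19.39 − (-22.89)) / 11.619 = 367.89 W

367.9 W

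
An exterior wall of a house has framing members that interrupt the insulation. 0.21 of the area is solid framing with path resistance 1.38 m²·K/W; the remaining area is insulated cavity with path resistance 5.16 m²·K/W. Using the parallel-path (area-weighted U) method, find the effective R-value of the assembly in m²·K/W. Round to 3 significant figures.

3.28 m²·K/W

U_eff = 0.79/5.16 + 0.21/1.38 = 0.1531 + 0.1522 = 0.3053
R_eff = 1/U_eff = 3.276 m²·K/W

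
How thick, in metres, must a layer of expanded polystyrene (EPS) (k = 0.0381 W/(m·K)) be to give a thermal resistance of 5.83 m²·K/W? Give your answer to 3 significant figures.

0.222 m

L = R·k = 5.83 × 0.0381 = 0.2221 m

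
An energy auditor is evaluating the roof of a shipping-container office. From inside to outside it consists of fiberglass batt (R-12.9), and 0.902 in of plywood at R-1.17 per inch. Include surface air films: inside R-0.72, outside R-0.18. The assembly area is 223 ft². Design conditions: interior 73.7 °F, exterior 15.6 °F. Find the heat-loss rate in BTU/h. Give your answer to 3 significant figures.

872 BTU/h

0.902 × 1.17 = 1.055
R_total = 0.72 + 12.9 + 1.055 + 0.18 = 14.86 ft²·°F·h/BTU
Q = A·ΔT/R = 223 × (73.7 − 15.6) / 14.86 = 872.2 BTU/h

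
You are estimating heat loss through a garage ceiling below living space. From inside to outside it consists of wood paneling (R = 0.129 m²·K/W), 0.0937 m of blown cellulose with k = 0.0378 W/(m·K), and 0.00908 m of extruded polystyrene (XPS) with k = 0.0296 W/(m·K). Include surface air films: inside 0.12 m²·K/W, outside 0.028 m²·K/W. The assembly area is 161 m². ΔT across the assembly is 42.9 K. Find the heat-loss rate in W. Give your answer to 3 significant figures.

0.0937/0.0378 = 2.479
0.00908/0.0296 = 0.3068
R_total = 0.12 + 0.129 + 2.479 + 0.3068 + 0.028 = 3.063 m²·K/W
Q = A·ΔT/R = 161 × 42.9 / 3.063 = 2255 W

2260 W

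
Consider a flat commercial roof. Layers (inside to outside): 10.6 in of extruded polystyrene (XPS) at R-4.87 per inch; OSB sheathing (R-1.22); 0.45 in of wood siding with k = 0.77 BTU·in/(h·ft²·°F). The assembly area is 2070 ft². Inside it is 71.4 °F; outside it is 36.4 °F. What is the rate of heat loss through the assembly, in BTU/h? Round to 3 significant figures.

1360 BTU/h

10.6 × 4.87 = 51.62
0.45/0.77 = 0.5844
R_total = 51.62 + 1.22 + 0.5844 = 53.43 ft²·°F·h/BTU
Q = A·ΔT/R = 2070 × (71.4 − 36.4) / 53.43 = 1356 BTU/h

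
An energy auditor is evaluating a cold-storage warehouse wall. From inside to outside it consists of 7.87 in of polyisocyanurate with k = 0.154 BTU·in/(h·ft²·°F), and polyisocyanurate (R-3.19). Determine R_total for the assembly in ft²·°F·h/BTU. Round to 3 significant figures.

54.3 ft²·°F·h/BTU

7.87/0.154 = 51.1
R_total = 51.1 + 3.19 = 54.29 ft²·°F·h/BTU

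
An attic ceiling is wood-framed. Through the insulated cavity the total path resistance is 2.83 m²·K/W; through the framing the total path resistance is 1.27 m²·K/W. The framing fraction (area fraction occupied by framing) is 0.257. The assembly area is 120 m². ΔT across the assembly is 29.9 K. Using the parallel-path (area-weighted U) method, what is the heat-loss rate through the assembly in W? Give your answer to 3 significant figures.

U_eff = 0.743/2.83 + 0.257/1.27 = 0.2625 + 0.2024 = 0.4649
R_eff = 1/U_eff = 2.151 m²·K/W
Q = 120 × 29.9 / 2.151 = 1668 W

1670 W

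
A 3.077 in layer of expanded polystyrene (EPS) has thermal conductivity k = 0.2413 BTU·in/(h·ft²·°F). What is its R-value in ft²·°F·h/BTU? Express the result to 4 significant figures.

12.75 ft²·°F·h/BTU

R = L/k = 3.077/0.2413 = 12.752 ft²·°F·h/BTU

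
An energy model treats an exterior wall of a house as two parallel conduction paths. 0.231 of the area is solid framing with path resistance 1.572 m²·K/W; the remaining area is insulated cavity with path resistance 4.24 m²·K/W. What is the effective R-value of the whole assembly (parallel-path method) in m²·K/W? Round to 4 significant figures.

U_eff = 0.769/4.24 + 0.231/1.572 = 0.18137 + 0.14695 = 0.32831
R_eff = 1/U_eff = 3.0459 m²·K/W

3.046 m²·K/W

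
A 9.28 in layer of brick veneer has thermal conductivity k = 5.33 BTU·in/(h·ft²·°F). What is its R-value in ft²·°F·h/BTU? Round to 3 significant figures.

1.74 ft²·°F·h/BTU

R = L/k = 9.28/5.33 = 1.741 ft²·°F·h/BTU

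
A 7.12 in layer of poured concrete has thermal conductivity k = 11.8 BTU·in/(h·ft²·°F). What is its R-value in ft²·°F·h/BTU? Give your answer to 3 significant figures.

R = L/k = 7.12/11.8 = 0.6034 ft²·°F·h/BTU

0.603 ft²·°F·h/BTU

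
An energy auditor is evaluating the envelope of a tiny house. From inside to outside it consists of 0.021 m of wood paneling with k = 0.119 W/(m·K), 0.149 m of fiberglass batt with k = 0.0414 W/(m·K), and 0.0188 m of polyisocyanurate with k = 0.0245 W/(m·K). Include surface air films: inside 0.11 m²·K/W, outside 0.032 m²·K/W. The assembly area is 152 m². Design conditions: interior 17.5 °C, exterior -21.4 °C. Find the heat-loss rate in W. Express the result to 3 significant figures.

1260 W

0.021/0.119 = 0.1765
0.149/0.0414 = 3.599
0.0188/0.0245 = 0.7673
R_total = 0.11 + 0.1765 + 3.599 + 0.7673 + 0.032 = 4.685 m²·K/W
Q = A·ΔT/R = 152 × (17.5 − (-21.4)) / 4.685 = 1262 W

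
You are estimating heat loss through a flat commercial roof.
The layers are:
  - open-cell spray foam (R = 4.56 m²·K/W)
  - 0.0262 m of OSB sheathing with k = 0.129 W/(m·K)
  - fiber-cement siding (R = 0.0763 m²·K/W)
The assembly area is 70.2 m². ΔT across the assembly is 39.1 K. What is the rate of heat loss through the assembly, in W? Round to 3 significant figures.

567 W

0.0262/0.129 = 0.2031
R_total = 4.56 + 0.2031 + 0.0763 = 4.839 m²·K/W
Q = A·ΔT/R = 70.2 × 39.1 / 4.839 = 567.2 W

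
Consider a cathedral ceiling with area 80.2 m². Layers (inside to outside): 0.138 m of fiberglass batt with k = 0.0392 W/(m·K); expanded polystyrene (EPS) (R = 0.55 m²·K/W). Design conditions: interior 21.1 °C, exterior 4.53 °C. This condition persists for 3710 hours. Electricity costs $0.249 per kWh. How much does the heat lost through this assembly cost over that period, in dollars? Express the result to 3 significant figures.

0.138/0.0392 = 3.52
R_total = 3.52 + 0.55 = 4.07 m²·K/W
Q = 80.2 × (21.1 − 4.53) / 4.07 = 326.5 W
E = 326.5 W × 3710 h / 1000 = 1211 kWh
Cost = 1211 × 0.249 = $301.6

302 dollars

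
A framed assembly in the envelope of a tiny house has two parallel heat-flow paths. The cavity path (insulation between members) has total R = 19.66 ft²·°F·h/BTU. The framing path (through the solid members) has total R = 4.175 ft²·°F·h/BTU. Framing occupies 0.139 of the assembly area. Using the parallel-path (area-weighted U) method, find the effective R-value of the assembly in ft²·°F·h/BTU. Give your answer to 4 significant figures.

U_eff = 0.861/19.66 + 0.139/4.175 = 0.043795 + 0.033293 = 0.077088
R_eff = 1/U_eff = 12.972 ft²·°F·h/BTU

12.97 ft²·°F·h/BTU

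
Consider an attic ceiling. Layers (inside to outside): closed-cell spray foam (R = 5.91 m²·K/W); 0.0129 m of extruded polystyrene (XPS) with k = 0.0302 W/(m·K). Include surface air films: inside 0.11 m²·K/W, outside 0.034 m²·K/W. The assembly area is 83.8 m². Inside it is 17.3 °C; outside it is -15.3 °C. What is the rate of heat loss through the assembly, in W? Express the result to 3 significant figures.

0.0129/0.0302 = 0.4272
R_total = 0.11 + 5.91 + 0.4272 + 0.034 = 6.481 m²·K/W
Q = A·ΔT/R = 83.8 × (17.3 − (-15.3)) / 6.481 = 421.5 W

422 W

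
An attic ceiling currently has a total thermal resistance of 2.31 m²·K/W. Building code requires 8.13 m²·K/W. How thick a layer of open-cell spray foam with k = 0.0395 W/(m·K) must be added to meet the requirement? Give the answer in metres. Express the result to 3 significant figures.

0.230 m

ΔR = 8.13 − 2.31 = 5.82 m²·K/W
L = ΔR × k = 5.82 × 0.0395 = 0.2299 m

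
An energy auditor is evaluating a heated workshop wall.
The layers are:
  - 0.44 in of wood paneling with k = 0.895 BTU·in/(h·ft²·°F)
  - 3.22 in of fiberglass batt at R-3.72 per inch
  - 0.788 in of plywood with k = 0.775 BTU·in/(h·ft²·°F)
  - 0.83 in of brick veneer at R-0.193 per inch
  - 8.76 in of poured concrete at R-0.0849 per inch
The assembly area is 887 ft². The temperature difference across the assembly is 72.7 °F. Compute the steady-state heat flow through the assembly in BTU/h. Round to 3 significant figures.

4480 BTU/h

0.44/0.895 = 0.4916
3.22 × 3.72 = 11.98
0.788/0.775 = 1.017
0.83 × 0.193 = 0.1602
8.76 × 0.0849 = 0.7437
R_total = 0.4916 + 11.98 + 1.017 + 0.1602 + 0.7437 = 14.39 ft²·°F·h/BTU
Q = A·ΔT/R = 887 × 72.7 / 14.39 = 4481 BTU/h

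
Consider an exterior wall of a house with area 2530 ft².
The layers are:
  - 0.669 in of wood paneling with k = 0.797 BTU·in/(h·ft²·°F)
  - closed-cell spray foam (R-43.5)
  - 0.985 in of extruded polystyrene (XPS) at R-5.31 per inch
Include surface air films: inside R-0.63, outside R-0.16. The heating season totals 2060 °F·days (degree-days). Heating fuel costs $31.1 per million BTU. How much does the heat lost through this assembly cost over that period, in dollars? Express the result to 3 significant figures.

77.2 dollars

0.669/0.797 = 0.8394
0.985 × 5.31 = 5.23
R_total = 0.63 + 0.8394 + 43.5 + 5.23 + 0.16 = 50.36 ft²·°F·h/BTU
E = A × HDD × 24 / R = 2530 × 2060 × 24 / 50.36 = 2484000 BTU
Cost = 2484000/10⁶ × 31.1 = $77.25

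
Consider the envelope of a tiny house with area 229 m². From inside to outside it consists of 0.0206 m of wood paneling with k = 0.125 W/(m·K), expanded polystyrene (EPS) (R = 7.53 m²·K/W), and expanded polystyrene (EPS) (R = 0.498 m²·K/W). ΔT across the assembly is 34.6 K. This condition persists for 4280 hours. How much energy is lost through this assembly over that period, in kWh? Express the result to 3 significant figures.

0.0206/0.125 = 0.1648
R_total = 0.1648 + 7.53 + 0.498 = 8.193 m²·K/W
Q = 229 × 34.6 / 8.193 = 967.1 W
E = 967.1 W × 4280 h / 1000 = 4139 kWh

4140 kWh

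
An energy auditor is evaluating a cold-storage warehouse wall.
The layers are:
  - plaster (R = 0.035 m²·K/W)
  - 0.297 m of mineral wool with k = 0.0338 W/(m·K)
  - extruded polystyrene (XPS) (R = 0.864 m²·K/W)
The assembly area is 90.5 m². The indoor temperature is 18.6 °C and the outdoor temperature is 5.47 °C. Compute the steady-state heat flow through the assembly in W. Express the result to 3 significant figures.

123 W

0.297/0.0338 = 8.787
R_total = 0.035 + 8.787 + 0.864 = 9.686 m²·K/W
Q = A·ΔT/R = 90.5 × (18.6 − 5.47) / 9.686 = 122.7 W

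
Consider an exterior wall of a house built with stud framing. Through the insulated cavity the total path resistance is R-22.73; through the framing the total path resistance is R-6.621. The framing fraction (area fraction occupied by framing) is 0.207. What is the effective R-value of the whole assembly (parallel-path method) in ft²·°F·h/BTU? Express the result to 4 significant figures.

U_eff = 0.793/22.73 + 0.207/6.621 = 0.034888 + 0.031264 = 0.066152
R_eff = 1/U_eff = 15.117 ft²·°F·h/BTU

15.12 ft²·°F·h/BTU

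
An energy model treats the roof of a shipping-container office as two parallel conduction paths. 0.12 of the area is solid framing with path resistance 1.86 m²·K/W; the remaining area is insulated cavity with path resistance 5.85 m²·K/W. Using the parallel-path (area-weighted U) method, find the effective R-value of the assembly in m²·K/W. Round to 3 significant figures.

4.65 m²·K/W

U_eff = 0.88/5.85 + 0.12/1.86 = 0.1504 + 0.06452 = 0.2149
R_eff = 1/U_eff = 4.652 m²·K/W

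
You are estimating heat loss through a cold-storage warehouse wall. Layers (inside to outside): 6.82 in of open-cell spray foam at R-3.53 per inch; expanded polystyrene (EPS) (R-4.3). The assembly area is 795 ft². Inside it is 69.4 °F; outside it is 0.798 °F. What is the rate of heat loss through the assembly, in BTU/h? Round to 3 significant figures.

1920 BTU/h

6.82 × 3.53 = 24.07
R_total = 24.07 + 4.3 = 28.37 ft²·°F·h/BTU
Q = A·ΔT/R = 795 × (69.4 − 0.798) / 28.37 = 1922 BTU/h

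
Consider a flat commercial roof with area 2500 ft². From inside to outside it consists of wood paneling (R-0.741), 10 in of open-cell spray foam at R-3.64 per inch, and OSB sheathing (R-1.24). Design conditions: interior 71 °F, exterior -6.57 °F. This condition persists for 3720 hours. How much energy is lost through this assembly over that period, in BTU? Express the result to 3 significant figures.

10 × 3.64 = 36.4
R_total = 0.741 + 36.4 + 1.24 = 38.38 ft²·°F·h/BTU
Q = 2500 × (71 − (-6.57)) / 38.38 = 5053 BTU/h
E = 5053 × 3720 = 18800000 BTU

18800000 BTU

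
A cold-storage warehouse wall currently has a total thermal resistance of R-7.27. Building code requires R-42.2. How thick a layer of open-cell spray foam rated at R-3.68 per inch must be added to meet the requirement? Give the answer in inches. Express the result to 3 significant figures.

ΔR = 42.2 − 7.27 = 34.93 ft²·°F·h/BTU
L = ΔR / (R/in) = 34.93/3.68 = 9.492 in

9.49 in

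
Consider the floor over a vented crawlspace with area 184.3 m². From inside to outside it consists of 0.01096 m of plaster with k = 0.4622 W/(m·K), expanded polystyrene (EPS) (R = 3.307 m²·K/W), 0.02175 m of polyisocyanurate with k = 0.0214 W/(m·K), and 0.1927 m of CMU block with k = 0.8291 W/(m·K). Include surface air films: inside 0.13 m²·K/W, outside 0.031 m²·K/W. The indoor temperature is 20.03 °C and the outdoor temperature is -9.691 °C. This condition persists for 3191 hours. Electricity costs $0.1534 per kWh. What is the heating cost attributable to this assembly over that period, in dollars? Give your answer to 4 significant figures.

565.6 dollars

0.01096/0.4622 = 0.023713
0.02175/0.0214 = 1.0164
0.1927/0.8291 = 0.23242
R_total = 0.13 + 0.023713 + 3.307 + 1.0164 + 0.23242 + 0.031 = 4.7405 m²·K/W
Q = 184.3 × (20.03 − (-9.691)) / 4.7405 = 1155.5 W
E = 1155.5 W × 3191 h / 1000 = 3687.2 kWh
Cost = 3687.2 × 0.1534 = $565.61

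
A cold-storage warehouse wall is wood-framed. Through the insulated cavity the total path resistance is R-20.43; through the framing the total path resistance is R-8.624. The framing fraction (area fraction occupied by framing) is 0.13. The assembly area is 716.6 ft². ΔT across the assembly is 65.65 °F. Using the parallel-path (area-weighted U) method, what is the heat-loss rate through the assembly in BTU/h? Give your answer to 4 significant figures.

2713 BTU/h

U_eff = 0.87/20.43 + 0.13/8.624 = 0.042584 + 0.015074 = 0.057659
R_eff = 1/U_eff = 17.343 ft²·°F·h/BTU
Q = 716.6 × 65.65 / 17.343 = 2712.5 BTU/h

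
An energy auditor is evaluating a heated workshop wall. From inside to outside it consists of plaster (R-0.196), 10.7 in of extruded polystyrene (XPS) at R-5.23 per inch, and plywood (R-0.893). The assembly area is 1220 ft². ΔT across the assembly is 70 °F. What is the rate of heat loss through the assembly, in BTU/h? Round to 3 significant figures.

1500 BTU/h

10.7 × 5.23 = 55.96
R_total = 0.196 + 55.96 + 0.893 = 57.05 ft²·°F·h/BTU
Q = A·ΔT/R = 1220 × 70 / 57.05 = 1497 BTU/h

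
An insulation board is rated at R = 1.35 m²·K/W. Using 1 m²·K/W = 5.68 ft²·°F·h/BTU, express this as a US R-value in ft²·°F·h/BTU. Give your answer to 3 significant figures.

7.67 ft²·°F·h/BTU

R_US = 1.35 × 5.68 = 7.668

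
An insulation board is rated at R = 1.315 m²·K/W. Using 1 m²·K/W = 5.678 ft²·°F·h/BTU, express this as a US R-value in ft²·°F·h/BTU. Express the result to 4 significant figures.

R_US = 1.315 × 5.678 = 7.4666

7.467 ft²·°F·h/BTU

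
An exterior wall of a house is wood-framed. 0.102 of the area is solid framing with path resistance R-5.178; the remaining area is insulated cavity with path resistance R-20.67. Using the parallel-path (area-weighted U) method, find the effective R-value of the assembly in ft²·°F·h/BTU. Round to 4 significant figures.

U_eff = 0.898/20.67 + 0.102/5.178 = 0.043445 + 0.019699 = 0.063143
R_eff = 1/U_eff = 15.837 ft²·°F·h/BTU

15.84 ft²·°F·h/BTU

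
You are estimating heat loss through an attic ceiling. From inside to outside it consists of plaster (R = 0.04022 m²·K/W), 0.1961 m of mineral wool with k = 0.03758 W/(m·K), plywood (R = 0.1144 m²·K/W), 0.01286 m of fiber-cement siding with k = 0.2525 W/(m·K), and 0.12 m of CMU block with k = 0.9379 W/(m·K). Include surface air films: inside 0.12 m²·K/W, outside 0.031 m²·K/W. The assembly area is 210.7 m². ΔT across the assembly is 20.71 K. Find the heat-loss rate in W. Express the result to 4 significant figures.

765.2 W

0.1961/0.03758 = 5.2182
0.01286/0.2525 = 0.050931
0.12/0.9379 = 0.12795
R_total = 0.12 + 0.04022 + 5.2182 + 0.1144 + 0.050931 + 0.12795 + 0.031 = 5.7027 m²·K/W
Q = A·ΔT/R = 210.7 × 20.71 / 5.7027 = 765.18 W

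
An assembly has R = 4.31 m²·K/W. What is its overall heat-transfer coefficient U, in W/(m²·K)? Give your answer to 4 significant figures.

0.2320 W/(m²·K)

U = 1/R = 1/4.31 = 0.23202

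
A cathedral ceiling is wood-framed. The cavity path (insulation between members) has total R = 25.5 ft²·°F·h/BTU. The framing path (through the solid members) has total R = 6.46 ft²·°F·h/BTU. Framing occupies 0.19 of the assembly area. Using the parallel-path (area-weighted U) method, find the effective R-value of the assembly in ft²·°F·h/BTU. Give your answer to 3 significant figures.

U_eff = 0.81/25.5 + 0.19/6.46 = 0.03176 + 0.02941 = 0.06118
R_eff = 1/U_eff = 16.35 ft²·°F·h/BTU

16.3 ft²·°F·h/BTU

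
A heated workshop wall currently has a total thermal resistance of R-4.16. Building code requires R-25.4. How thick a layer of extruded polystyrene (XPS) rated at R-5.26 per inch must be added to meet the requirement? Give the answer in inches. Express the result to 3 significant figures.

4.04 in

ΔR = 25.4 − 4.16 = 21.24 ft²·°F·h/BTU
L = ΔR / (R/in) = 21.24/5.26 = 4.038 in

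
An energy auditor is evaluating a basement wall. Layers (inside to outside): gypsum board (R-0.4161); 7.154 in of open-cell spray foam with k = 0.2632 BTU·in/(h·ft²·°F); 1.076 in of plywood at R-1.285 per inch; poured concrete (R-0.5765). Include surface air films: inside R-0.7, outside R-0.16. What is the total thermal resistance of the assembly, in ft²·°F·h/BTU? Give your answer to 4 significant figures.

7.154/0.2632 = 27.181
1.076 × 1.285 = 1.3827
R_total = 0.7 + 0.4161 + 27.181 + 1.3827 + 0.5765 + 0.16 = 30.416 ft²·°F·h/BTU

30.42 ft²·°F·h/BTU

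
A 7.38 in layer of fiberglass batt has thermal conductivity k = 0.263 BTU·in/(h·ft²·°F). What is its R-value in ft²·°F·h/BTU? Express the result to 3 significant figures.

R = L/k = 7.38/0.263 = 28.06 ft²·°F·h/BTU

28.1 ft²·°F·h/BTU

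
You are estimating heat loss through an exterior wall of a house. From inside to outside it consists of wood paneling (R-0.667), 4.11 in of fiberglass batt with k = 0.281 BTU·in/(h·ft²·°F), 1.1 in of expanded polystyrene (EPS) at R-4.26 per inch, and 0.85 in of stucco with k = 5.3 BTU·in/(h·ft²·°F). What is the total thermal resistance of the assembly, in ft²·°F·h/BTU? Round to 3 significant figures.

20.1 ft²·°F·h/BTU

4.11/0.281 = 14.63
1.1 × 4.26 = 4.686
0.85/5.3 = 0.1604
R_total = 0.667 + 14.63 + 4.686 + 0.1604 = 20.14 ft²·°F·h/BTU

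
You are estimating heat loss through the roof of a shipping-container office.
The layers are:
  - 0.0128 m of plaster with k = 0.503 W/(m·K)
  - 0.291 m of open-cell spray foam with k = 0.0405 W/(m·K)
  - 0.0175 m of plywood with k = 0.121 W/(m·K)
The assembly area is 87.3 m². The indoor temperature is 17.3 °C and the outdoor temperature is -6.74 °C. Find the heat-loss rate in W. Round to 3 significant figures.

285 W

0.0128/0.503 = 0.02545
0.291/0.0405 = 7.185
0.0175/0.121 = 0.1446
R_total = 0.02545 + 7.185 + 0.1446 = 7.355 m²·K/W
Q = A·ΔT/R = 87.3 × (17.3 − (-6.74)) / 7.355 = 285.3 W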